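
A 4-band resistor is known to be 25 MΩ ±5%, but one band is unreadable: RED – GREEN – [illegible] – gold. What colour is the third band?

blue

25000000 Ω = 25 × 10^6.
The third band is the multiplier, 10^6, which is blue.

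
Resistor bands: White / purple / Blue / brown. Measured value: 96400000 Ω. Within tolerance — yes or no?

yes

White → 9 (first significant figure)
Violet → 7 (second significant figure)
Blue → ×10^6 multiplier
Brown → ±1% tolerance
97 × 1000000 = 97000000 Ω
Allowed range: 96030000 Ω to 97970000 Ω.
96400000 Ω lies inside that range.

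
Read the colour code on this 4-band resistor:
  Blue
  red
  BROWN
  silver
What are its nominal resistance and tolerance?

620 Ω ±10%

Blue → 6 (first significant figure)
Red → 2 (second significant figure)
Brown → ×10 multiplier
Silver → ±10% tolerance
62 × 10 = 620 Ω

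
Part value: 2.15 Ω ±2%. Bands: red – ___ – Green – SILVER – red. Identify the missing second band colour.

brown

2.15 Ω = 215 × 10^-2.
The second band gives digit 1 of the significand, and 1 is brown.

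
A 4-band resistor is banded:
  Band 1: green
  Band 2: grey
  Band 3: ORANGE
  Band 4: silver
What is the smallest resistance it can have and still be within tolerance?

Green → 5 (first significant figure)
Grey → 8 (second significant figure)
Orange → ×10^3 multiplier
Silver → ±10% tolerance
58 × 1000 = 58000 Ω
Smallest = 58000 × (1 − 10/100) = 52200 Ω.

52200 Ω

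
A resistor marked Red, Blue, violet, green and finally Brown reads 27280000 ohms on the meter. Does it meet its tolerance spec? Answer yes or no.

no

Red → 2 (first significant figure)
Blue → 6 (second significant figure)
Violet → 7 (third significant figure)
Green → ×10^5 multiplier
Brown → ±1% tolerance
267 × 100000 = 26700000 Ω
Allowed range: 26433000 Ω to 26967000 Ω.
27280000 ohms lies outside that range.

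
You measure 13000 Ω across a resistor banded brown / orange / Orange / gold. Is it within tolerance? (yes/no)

yes

Brown → 1 (first significant figure)
Orange → 3 (second significant figure)
Orange → ×10^3 multiplier
Gold → ±5% tolerance
13 × 1000 = 13000 Ω
Allowed range: 12350 Ω to 13650 Ω.
13000 Ω lies inside that range.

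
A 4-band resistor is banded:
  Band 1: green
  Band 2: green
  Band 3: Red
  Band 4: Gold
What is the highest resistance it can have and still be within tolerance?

5775 Ω

Green → 5 (first significant figure)
Green → 5 (second significant figure)
Red → ×10^2 multiplier
Gold → ±5% tolerance
55 × 100 = 5500 Ω
Highest = 5500 × (1 + 5/100) = 5775 Ω.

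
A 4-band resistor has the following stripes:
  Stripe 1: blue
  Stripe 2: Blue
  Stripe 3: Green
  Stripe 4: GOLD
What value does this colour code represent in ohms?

Blue → 6 (first significant figure)
Blue → 6 (second significant figure)
Green → ×10^5 multiplier
66 × 100000 = 6600000 Ω

6600000 Ω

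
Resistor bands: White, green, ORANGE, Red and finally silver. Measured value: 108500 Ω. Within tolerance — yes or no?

no

White → 9 (first significant figure)
Green → 5 (second significant figure)
Orange → 3 (third significant figure)
Red → ×10^2 multiplier
Silver → ±10% tolerance
953 × 100 = 95300 Ω
Allowed range: 85770 Ω to 104830 Ω.
108500 Ω lies outside that range.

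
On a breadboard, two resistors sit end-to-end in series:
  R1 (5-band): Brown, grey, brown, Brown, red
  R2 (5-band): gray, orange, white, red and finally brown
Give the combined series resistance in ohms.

85710 Ω

R1: brown, grey, brown → 181; brown ×10 → 1810 Ω.
R2: grey, orange, white → 839; red ×10^2 → 83900 Ω.
Series: 1810 + 83900 = 85710 Ω.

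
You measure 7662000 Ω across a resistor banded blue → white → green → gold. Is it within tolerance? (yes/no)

Blue → 6 (first significant figure)
White → 9 (second significant figure)
Green → ×10^5 multiplier
Gold → ±5% tolerance
69 × 100000 = 6900000 Ω
Allowed range: 6555000 Ω to 7245000 Ω.
7662000 Ω lies outside that range.

no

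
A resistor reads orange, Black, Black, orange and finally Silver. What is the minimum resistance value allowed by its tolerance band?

Orange → 3 (first significant figure)
Black → 0 (second significant figure)
Black → 0 (third significant figure)
Orange → ×10^3 multiplier
Silver → ±10% tolerance
300 × 1000 = 300000 Ω
Minimum = 300000 × (1 − 10/100) = 270000 Ω.

270000 Ω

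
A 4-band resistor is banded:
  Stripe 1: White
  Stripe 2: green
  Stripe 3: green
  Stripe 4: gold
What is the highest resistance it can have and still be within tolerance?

9975000 Ω

White → 9 (first significant figure)
Green → 5 (second significant figure)
Green → ×10^5 multiplier
Gold → ±5% tolerance
95 × 100000 = 9500000 Ω
Highest = 9500000 × (1 + 5/100) = 9975000 Ω.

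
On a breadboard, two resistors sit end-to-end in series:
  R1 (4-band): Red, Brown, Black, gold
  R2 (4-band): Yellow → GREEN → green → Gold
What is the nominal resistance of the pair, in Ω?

R1: red, brown → 21; black ×1 → 21 Ω.
R2: yellow, green → 45; green ×10^5 → 4500000 Ω.
Series: 21 + 4500000 = 4500021 Ω.

4500021 Ω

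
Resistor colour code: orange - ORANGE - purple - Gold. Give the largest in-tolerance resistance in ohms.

346500000 Ω

Orange → 3 (first significant figure)
Orange → 3 (second significant figure)
Violet → ×10^7 multiplier
Gold → ±5% tolerance
33 × 10000000 = 330000000 Ω
Largest = 330000000 × (1 + 5/100) = 346500000 Ω.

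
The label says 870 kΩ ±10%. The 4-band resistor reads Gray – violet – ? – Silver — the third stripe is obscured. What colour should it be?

yellow

870000 Ω = 87 × 10^4.
The third band is the multiplier, 10^4, which is yellow.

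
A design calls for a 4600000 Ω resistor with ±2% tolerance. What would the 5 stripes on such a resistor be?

4600000 Ω = 460 × 10^4.
4 → yellow
6 → blue
0 → black
Multiplier 10^4 → yellow.
±2% tolerance → red.

yellow, blue, black, yellow, red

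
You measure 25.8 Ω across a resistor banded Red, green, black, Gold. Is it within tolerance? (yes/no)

yes

Red → 2 (first significant figure)
Green → 5 (second significant figure)
Black → ×1 multiplier
Gold → ±5% tolerance
25 × 1 = 25 Ω
Allowed range: 23.75 Ω to 26.25 Ω.
25.8 Ω lies inside that range.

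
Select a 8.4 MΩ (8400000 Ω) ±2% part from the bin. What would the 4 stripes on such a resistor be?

8400000 Ω = 84 × 10^5.
8 → grey
4 → yellow
Multiplier 10^5 → green.
±2% tolerance → red.

grey, yellow, green, red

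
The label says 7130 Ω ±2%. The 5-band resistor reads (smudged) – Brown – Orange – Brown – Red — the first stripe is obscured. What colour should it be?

violet

7130 Ω = 713 × 10^1.
The first band gives digit 7 of the significand, and 7 is violet.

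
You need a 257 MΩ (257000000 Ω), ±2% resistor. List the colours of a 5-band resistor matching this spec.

red, green, violet, blue, red

257000000 Ω = 257 × 10^6.
2 → red
5 → green
7 → violet
Multiplier 10^6 → blue.
±2% tolerance → red.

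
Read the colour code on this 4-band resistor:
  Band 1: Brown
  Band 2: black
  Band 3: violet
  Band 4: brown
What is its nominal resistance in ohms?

100000000 Ω

Brown → 1 (first significant figure)
Black → 0 (second significant figure)
Violet → ×10^7 multiplier
10 × 10000000 = 100000000 Ω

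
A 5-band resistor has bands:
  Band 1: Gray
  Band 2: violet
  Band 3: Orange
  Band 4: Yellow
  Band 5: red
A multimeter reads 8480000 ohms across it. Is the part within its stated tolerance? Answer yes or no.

no

Grey → 8 (first significant figure)
Violet → 7 (second significant figure)
Orange → 3 (third significant figure)
Yellow → ×10^4 multiplier
Red → ±2% tolerance
873 × 10000 = 8730000 Ω
Allowed range: 8555400 Ω to 8904600 Ω.
8480000 ohms lies outside that range.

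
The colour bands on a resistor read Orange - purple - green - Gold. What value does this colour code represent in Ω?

Orange → 3 (first significant figure)
Violet → 7 (second significant figure)
Green → ×10^5 multiplier
37 × 100000 = 3700000 Ω

3700000 Ω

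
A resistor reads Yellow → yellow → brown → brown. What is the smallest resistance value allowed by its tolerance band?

Yellow → 4 (first significant figure)
Yellow → 4 (second significant figure)
Brown → ×10 multiplier
Brown → ±1% tolerance
44 × 10 = 440 Ω
Smallest = 440 × (1 − 1/100) = 435.6 Ω.

435.6 Ω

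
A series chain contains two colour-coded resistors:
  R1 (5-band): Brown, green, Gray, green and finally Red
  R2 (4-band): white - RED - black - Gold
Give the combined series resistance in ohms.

R1: brown, green, grey → 158; green ×10^5 → 15800000 Ω.
R2: white, red → 92; black ×1 → 92 Ω.
Series: 15800000 + 92 = 15800092 Ω.

15800092 Ω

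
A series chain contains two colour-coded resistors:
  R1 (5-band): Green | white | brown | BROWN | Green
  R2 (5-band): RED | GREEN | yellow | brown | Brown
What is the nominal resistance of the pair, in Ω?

8450 Ω

R1: green, white, brown → 591; brown ×10 → 5910 Ω.
R2: red, green, yellow → 254; brown ×10 → 2540 Ω.
Series: 5910 + 2540 = 8450 Ω.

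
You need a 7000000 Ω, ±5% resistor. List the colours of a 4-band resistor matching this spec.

7000000 Ω = 70 × 10^5.
7 → violet
0 → black
Multiplier 10^5 → green.
±5% tolerance → gold.

violet, black, green, gold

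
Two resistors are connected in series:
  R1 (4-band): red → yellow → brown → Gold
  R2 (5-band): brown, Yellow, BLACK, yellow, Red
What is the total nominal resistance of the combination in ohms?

R1: red, yellow → 24; brown ×10 → 240 Ω.
R2: brown, yellow, black → 140; yellow ×10^4 → 1400000 Ω.
Series: 240 + 1400000 = 1400240 Ω.

1400240 Ω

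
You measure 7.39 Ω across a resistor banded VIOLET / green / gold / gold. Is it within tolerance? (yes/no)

yes

Violet → 7 (first significant figure)
Green → 5 (second significant figure)
Gold → ×0.1 multiplier
Gold → ±5% tolerance
75 × 0.1 = 7.5 Ω
Allowed range: 7.125 Ω to 7.875 Ω.
7.39 Ω lies inside that range.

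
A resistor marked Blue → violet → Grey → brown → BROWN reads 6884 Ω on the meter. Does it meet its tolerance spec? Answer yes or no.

no

Blue → 6 (first significant figure)
Violet → 7 (second significant figure)
Grey → 8 (third significant figure)
Brown → ×10 multiplier
Brown → ±1% tolerance
678 × 10 = 6780 Ω
Allowed range: 6712.2 Ω to 6847.8 Ω.
6884 Ω lies outside that range.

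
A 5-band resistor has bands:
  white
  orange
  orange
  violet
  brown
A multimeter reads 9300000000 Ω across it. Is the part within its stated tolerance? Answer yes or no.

yes

White → 9 (first significant figure)
Orange → 3 (second significant figure)
Orange → 3 (third significant figure)
Violet → ×10^7 multiplier
Brown → ±1% tolerance
933 × 10000000 = 9330000000 Ω
Allowed range: 9236700000 Ω to 9423300000 Ω.
9300000000 Ω lies inside that range.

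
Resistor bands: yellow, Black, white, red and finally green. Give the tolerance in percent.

The last band, green, is the tolerance band.
Green corresponds to ±0.5%.

±0.5%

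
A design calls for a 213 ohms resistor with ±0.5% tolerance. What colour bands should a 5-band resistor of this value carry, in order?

213 Ω = 213 × 10^0.
2 → red
1 → brown
3 → orange
Multiplier 10^0 → black.
±0.5% tolerance → green.

red, brown, orange, black, green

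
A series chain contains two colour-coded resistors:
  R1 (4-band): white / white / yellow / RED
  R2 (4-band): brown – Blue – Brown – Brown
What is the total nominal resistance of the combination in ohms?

R1: white, white → 99; yellow ×10^4 → 990000 Ω.
R2: brown, blue → 16; brown ×10 → 160 Ω.
Series: 990000 + 160 = 990160 Ω.

990160 Ω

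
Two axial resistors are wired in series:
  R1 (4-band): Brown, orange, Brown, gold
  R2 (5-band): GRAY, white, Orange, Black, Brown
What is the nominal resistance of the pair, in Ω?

R1: brown, orange → 13; brown ×10 → 130 Ω.
R2: grey, white, orange → 893; black ×1 → 893 Ω.
Series: 130 + 893 = 1023 Ω.

1023 Ω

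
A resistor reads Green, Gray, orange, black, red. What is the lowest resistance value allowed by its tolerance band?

Green → 5 (first significant figure)
Grey → 8 (second significant figure)
Orange → 3 (third significant figure)
Black → ×1 multiplier
Red → ±2% tolerance
583 × 1 = 583 Ω
Lowest = 583 × (1 − 2/100) = 571.34 Ω.

571.34 Ω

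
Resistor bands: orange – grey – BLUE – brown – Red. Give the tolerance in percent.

±2%

The last band, red, is the tolerance band.
Red corresponds to ±2%.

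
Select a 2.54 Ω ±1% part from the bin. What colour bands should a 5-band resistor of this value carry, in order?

2.54 Ω = 254 × 10^-2.
2 → red
5 → green
4 → yellow
Multiplier 10^-2 → silver.
±1% tolerance → brown.

red, green, yellow, silver, brown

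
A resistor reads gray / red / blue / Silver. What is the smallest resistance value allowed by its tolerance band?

Grey → 8 (first significant figure)
Red → 2 (second significant figure)
Blue → ×10^6 multiplier
Silver → ±10% tolerance
82 × 1000000 = 82000000 Ω
Smallest = 82000000 × (1 − 10/100) = 73800000 Ω.

73800000 Ω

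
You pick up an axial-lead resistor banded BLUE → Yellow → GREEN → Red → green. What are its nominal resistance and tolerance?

64500 Ω ±0.5%

Blue → 6 (first significant figure)
Yellow → 4 (second significant figure)
Green → 5 (third significant figure)
Red → ×10^2 multiplier
Green → ±0.5% tolerance
645 × 100 = 64500 Ω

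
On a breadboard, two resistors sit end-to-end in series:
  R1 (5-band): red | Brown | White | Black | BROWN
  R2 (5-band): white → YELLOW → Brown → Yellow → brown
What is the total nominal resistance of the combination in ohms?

R1: red, brown, white → 219; black ×1 → 219 Ω.
R2: white, yellow, brown → 941; yellow ×10^4 → 9410000 Ω.
Series: 219 + 9410000 = 9410219 Ω.

9410219 Ω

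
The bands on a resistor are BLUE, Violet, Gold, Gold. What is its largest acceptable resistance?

Blue → 6 (first significant figure)
Violet → 7 (second significant figure)
Gold → ×0.1 multiplier
Gold → ±5% tolerance
67 × 0.1 = 6.7 Ω
Largest = 6.7 × (1 + 5/100) = 7.035 Ω.

7.035 Ω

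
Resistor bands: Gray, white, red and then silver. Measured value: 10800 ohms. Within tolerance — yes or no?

no

Grey → 8 (first significant figure)
White → 9 (second significant figure)
Red → ×10^2 multiplier
Silver → ±10% tolerance
89 × 100 = 8900 Ω
Allowed range: 8010 Ω to 9790 Ω.
10800 ohms lies outside that range.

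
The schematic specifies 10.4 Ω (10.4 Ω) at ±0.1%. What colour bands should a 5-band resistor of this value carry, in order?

brown, black, yellow, gold, violet

10.4 Ω = 104 × 10^-1.
1 → brown
0 → black
4 → yellow
Multiplier 10^-1 → gold.
±0.1% tolerance → violet.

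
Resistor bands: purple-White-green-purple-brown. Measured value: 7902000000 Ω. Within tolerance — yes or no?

Violet → 7 (first significant figure)
White → 9 (second significant figure)
Green → 5 (third significant figure)
Violet → ×10^7 multiplier
Brown → ±1% tolerance
795 × 10000000 = 7950000000 Ω
Allowed range: 7870500000 Ω to 8029500000 Ω.
7902000000 Ω lies inside that range.

yes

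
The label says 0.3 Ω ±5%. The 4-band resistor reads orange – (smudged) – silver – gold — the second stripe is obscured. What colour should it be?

black

0.3 Ω = 30 × 10^-2.
The second band gives digit 0 of the significand, and 0 is black.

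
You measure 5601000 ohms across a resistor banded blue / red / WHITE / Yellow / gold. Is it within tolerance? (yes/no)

no

Blue → 6 (first significant figure)
Red → 2 (second significant figure)
White → 9 (third significant figure)
Yellow → ×10^4 multiplier
Gold → ±5% tolerance
629 × 10000 = 6290000 Ω
Allowed range: 5975500 Ω to 6604500 Ω.
5601000 ohms lies outside that range.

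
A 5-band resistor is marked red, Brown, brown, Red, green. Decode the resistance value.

21100 Ω

Red → 2 (first significant figure)
Brown → 1 (second significant figure)
Brown → 1 (third significant figure)
Red → ×10^2 multiplier
211 × 100 = 21100 Ω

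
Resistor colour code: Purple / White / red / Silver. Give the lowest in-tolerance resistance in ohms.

Violet → 7 (first significant figure)
White → 9 (second significant figure)
Red → ×10^2 multiplier
Silver → ±10% tolerance
79 × 100 = 7900 Ω
Lowest = 7900 × (1 − 10/100) = 7110 Ω.

7110 Ω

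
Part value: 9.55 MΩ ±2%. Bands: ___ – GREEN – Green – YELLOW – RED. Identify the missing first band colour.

9550000 Ω = 955 × 10^4.
The first band gives digit 9 of the significand, and 9 is white.

white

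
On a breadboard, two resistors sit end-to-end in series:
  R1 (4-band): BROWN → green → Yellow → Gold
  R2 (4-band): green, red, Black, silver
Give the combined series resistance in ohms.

150052 Ω

R1: brown, green → 15; yellow ×10^4 → 150000 Ω.
R2: green, red → 52; black ×1 → 52 Ω.
Series: 150000 + 52 = 150052 Ω.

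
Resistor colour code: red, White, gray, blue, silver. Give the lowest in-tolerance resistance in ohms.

Red → 2 (first significant figure)
White → 9 (second significant figure)
Grey → 8 (third significant figure)
Blue → ×10^6 multiplier
Silver → ±10% tolerance
298 × 1000000 = 298000000 Ω
Lowest = 298000000 × (1 − 10/100) = 268200000 Ω.

268200000 Ω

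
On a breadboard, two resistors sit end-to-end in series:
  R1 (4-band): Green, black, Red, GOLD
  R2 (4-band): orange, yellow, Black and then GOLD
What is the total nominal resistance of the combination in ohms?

R1: green, black → 50; red ×10^2 → 5000 Ω.
R2: orange, yellow → 34; black ×1 → 34 Ω.
Series: 5000 + 34 = 5034 Ω.

5034 Ω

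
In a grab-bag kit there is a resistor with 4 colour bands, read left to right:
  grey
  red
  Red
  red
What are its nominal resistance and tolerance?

Grey → 8 (first significant figure)
Red → 2 (second significant figure)
Red → ×10^2 multiplier
Red → ±2% tolerance
82 × 100 = 8200 Ω

8200 Ω ±2%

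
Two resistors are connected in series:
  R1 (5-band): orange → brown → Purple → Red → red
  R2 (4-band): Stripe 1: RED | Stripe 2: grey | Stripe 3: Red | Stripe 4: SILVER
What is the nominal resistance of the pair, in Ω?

34500 Ω

R1: orange, brown, violet → 317; red ×10^2 → 31700 Ω.
R2: red, grey → 28; red ×10^2 → 2800 Ω.
Series: 31700 + 2800 = 34500 Ω.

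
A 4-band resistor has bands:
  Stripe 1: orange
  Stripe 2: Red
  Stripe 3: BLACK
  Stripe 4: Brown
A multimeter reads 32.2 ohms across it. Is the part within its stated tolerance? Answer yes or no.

yes

Orange → 3 (first significant figure)
Red → 2 (second significant figure)
Black → ×1 multiplier
Brown → ±1% tolerance
32 × 1 = 32 Ω
Allowed range: 31.68 Ω to 32.32 Ω.
32.2 ohms lies inside that range.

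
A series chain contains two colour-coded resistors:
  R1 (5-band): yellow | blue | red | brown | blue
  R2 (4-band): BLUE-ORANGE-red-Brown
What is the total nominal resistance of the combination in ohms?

10920 Ω

R1: yellow, blue, red → 462; brown ×10 → 4620 Ω.
R2: blue, orange → 63; red ×10^2 → 6300 Ω.
Series: 4620 + 6300 = 10920 Ω.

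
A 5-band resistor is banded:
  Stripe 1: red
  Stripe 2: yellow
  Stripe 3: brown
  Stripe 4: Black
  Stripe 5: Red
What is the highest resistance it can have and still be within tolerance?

Red → 2 (first significant figure)
Yellow → 4 (second significant figure)
Brown → 1 (third significant figure)
Black → ×1 multiplier
Red → ±2% tolerance
241 × 1 = 241 Ω
Highest = 241 × (1 + 2/100) = 245.82 Ω.

245.82 Ω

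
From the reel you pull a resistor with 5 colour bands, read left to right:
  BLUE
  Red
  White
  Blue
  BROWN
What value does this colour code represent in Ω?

Blue → 6 (first significant figure)
Red → 2 (second significant figure)
White → 9 (third significant figure)
Blue → ×10^6 multiplier
629 × 1000000 = 629000000 Ω

629000000 Ω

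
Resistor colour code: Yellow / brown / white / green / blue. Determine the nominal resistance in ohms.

41900000 Ω

Yellow → 4 (first significant figure)
Brown → 1 (second significant figure)
White → 9 (third significant figure)
Green → ×10^5 multiplier
419 × 100000 = 41900000 Ω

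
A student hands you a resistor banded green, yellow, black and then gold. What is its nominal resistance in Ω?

Green → 5 (first significant figure)
Yellow → 4 (second significant figure)
Black → ×1 multiplier
54 × 1 = 54 Ω

54 Ω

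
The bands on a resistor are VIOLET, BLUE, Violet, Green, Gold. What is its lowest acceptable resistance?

Violet → 7 (first significant figure)
Blue → 6 (second significant figure)
Violet → 7 (third significant figure)
Green → ×10^5 multiplier
Gold → ±5% tolerance
767 × 100000 = 76700000 Ω
Lowest = 76700000 × (1 − 5/100) = 72865000 Ω.

72865000 Ω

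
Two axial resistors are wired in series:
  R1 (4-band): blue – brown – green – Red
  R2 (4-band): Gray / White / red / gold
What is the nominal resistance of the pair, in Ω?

6108900 Ω

R1: blue, brown → 61; green ×10^5 → 6100000 Ω.
R2: grey, white → 89; red ×10^2 → 8900 Ω.
Series: 6100000 + 8900 = 6108900 Ω.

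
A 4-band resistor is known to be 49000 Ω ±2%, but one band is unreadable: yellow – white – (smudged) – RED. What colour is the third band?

49000 Ω = 49 × 10^3.
The third band is the multiplier, 10^3, which is orange.

orange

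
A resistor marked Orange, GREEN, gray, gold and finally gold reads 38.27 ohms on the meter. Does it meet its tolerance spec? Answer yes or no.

Orange → 3 (first significant figure)
Green → 5 (second significant figure)
Grey → 8 (third significant figure)
Gold → ×0.1 multiplier
Gold → ±5% tolerance
358 × 0.1 = 35.8 Ω
Allowed range: 34.01 Ω to 37.59 Ω.
38.27 ohms lies outside that range.

no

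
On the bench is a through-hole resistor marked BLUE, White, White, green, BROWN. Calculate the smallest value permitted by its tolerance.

69201000 Ω

Blue → 6 (first significant figure)
White → 9 (second significant figure)
White → 9 (third significant figure)
Green → ×10^5 multiplier
Brown → ±1% tolerance
699 × 100000 = 69900000 Ω
Smallest = 69900000 × (1 − 1/100) = 69201000 Ω.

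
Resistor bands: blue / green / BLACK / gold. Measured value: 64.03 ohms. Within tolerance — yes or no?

Blue → 6 (first significant figure)
Green → 5 (second significant figure)
Black → ×1 multiplier
Gold → ±5% tolerance
65 × 1 = 65 Ω
Allowed range: 61.75 Ω to 68.25 Ω.
64.03 ohms lies inside that range.

yes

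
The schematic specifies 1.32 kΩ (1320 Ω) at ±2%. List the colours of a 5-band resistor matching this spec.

brown, orange, red, brown, red

1320 Ω = 132 × 10^1.
1 → brown
3 → orange
2 → red
Multiplier 10^1 → brown.
±2% tolerance → red.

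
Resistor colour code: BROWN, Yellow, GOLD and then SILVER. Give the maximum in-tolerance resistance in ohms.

1.54 Ω

Brown → 1 (first significant figure)
Yellow → 4 (second significant figure)
Gold → ×0.1 multiplier
Silver → ±10% tolerance
14 × 0.1 = 1.4 Ω
Maximum = 1.4 × (1 + 10/100) = 1.54 Ω.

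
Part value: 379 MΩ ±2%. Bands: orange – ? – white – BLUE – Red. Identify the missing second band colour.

379000000 Ω = 379 × 10^6.
The second band gives digit 7 of the significand, and 7 is violet.

violet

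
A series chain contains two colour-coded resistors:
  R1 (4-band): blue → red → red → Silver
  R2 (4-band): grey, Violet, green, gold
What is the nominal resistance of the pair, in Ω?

R1: blue, red → 62; red ×10^2 → 6200 Ω.
R2: grey, violet → 87; green ×10^5 → 8700000 Ω.
Series: 6200 + 8700000 = 8706200 Ω.

8706200 Ω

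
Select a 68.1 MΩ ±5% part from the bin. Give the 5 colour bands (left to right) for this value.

68100000 Ω = 681 × 10^5.
6 → blue
8 → grey
1 → brown
Multiplier 10^5 → green.
±5% tolerance → gold.

blue, grey, brown, green, gold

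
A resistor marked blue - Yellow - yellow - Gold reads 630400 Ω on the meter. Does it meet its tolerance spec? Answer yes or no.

Blue → 6 (first significant figure)
Yellow → 4 (second significant figure)
Yellow → ×10^4 multiplier
Gold → ±5% tolerance
64 × 10000 = 640000 Ω
Allowed range: 608000 Ω to 672000 Ω.
630400 Ω lies inside that range.

yes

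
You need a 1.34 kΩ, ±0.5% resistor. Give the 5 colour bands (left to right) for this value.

brown, orange, yellow, brown, green

1340 Ω = 134 × 10^1.
1 → brown
3 → orange
4 → yellow
Multiplier 10^1 → brown.
±0.5% tolerance → green.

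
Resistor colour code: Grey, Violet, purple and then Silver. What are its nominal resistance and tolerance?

Grey → 8 (first significant figure)
Violet → 7 (second significant figure)
Violet → ×10^7 multiplier
Silver → ±10% tolerance
87 × 10000000 = 870000000 Ω

870000000 Ω ±10%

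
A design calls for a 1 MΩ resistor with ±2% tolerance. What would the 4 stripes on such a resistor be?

1000000 Ω = 10 × 10^5.
1 → brown
0 → black
Multiplier 10^5 → green.
±2% tolerance → red.

brown, black, green, red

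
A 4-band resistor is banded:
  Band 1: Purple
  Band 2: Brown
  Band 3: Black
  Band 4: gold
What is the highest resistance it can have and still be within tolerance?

Violet → 7 (first significant figure)
Brown → 1 (second significant figure)
Black → ×1 multiplier
Gold → ±5% tolerance
71 × 1 = 71 Ω
Highest = 71 × (1 + 5/100) = 74.55 Ω.

74.55 Ω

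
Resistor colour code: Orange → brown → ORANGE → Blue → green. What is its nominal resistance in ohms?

Orange → 3 (first significant figure)
Brown → 1 (second significant figure)
Orange → 3 (third significant figure)
Blue → ×10^6 multiplier
313 × 1000000 = 313000000 Ω

313000000 Ω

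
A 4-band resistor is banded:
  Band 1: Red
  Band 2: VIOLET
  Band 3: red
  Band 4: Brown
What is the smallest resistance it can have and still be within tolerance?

2673 Ω

Red → 2 (first significant figure)
Violet → 7 (second significant figure)
Red → ×10^2 multiplier
Brown → ±1% tolerance
27 × 100 = 2700 Ω
Smallest = 2700 × (1 − 1/100) = 2673 Ω.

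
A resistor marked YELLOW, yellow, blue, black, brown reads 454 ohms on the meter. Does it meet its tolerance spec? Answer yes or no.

no

Yellow → 4 (first significant figure)
Yellow → 4 (second significant figure)
Blue → 6 (third significant figure)
Black → ×1 multiplier
Brown → ±1% tolerance
446 × 1 = 446 Ω
Allowed range: 441.54 Ω to 450.46 Ω.
454 ohms lies outside that range.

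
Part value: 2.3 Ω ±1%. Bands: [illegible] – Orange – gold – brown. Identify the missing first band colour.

red

2.3 Ω = 23 × 10^-1.
The first band gives digit 2 of the significand, and 2 is red.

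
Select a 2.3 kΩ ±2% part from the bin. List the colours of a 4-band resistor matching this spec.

2300 Ω = 23 × 10^2.
2 → red
3 → orange
Multiplier 10^2 → red.
±2% tolerance → red.

red, orange, red, red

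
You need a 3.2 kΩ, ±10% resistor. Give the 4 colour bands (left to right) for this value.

3200 Ω = 32 × 10^2.
3 → orange
2 → red
Multiplier 10^2 → red.
±10% tolerance → silver.

orange, red, red, silver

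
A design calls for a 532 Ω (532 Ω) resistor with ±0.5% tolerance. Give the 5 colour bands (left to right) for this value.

green, orange, red, black, green

532 Ω = 532 × 10^0.
5 → green
3 → orange
2 → red
Multiplier 10^0 → black.
±0.5% tolerance → green.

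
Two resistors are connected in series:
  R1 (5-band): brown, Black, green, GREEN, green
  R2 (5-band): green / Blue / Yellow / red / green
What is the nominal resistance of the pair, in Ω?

10556400 Ω

R1: brown, black, green → 105; green ×10^5 → 10500000 Ω.
R2: green, blue, yellow → 564; red ×10^2 → 56400 Ω.
Series: 10500000 + 56400 = 10556400 Ω.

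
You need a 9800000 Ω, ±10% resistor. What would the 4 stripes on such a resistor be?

9800000 Ω = 98 × 10^5.
9 → white
8 → grey
Multiplier 10^5 → green.
±10% tolerance → silver.

white, grey, green, silver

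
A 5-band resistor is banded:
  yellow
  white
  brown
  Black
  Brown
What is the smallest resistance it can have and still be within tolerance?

Yellow → 4 (first significant figure)
White → 9 (second significant figure)
Brown → 1 (third significant figure)
Black → ×1 multiplier
Brown → ±1% tolerance
491 × 1 = 491 Ω
Smallest = 491 × (1 − 1/100) = 486.09 Ω.

486.09 Ω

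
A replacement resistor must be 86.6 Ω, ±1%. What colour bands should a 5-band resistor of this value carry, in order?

grey, blue, blue, gold, brown

86.6 Ω = 866 × 10^-1.
8 → grey
6 → blue
6 → blue
Multiplier 10^-1 → gold.
±1% tolerance → brown.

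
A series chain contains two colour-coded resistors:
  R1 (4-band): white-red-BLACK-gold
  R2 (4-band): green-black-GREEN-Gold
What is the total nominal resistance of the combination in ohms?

5000092 Ω

R1: white, red → 92; black ×1 → 92 Ω.
R2: green, black → 50; green ×10^5 → 5000000 Ω.
Series: 92 + 5000000 = 5000092 Ω.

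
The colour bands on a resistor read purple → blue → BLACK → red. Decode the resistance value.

Violet → 7 (first significant figure)
Blue → 6 (second significant figure)
Black → ×1 multiplier
76 × 1 = 76 Ω

76 Ω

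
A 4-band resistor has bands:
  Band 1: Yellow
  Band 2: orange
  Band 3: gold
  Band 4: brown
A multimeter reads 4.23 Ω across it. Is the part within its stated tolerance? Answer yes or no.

no

Yellow → 4 (first significant figure)
Orange → 3 (second significant figure)
Gold → ×0.1 multiplier
Brown → ±1% tolerance
43 × 0.1 = 4.3 Ω
Allowed range: 4.257 Ω to 4.343 Ω.
4.23 Ω lies outside that range.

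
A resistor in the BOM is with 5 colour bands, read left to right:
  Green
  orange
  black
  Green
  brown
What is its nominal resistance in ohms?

53000000 Ω

Green → 5 (first significant figure)
Orange → 3 (second significant figure)
Black → 0 (third significant figure)
Green → ×10^5 multiplier
530 × 100000 = 53000000 Ω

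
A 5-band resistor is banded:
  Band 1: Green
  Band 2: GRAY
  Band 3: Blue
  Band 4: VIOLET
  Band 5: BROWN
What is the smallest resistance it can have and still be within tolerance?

5801400000 Ω

Green → 5 (first significant figure)
Grey → 8 (second significant figure)
Blue → 6 (third significant figure)
Violet → ×10^7 multiplier
Brown → ±1% tolerance
586 × 10000000 = 5860000000 Ω
Smallest = 5860000000 × (1 − 1/100) = 5801400000 Ω.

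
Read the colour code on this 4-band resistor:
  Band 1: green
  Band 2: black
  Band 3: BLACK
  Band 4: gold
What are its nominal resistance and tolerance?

Green → 5 (first significant figure)
Black → 0 (second significant figure)
Black → ×1 multiplier
Gold → ±5% tolerance
50 × 1 = 50 Ω

50 Ω ±5%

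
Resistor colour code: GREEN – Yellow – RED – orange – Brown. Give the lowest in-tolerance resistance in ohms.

536580 Ω

Green → 5 (first significant figure)
Yellow → 4 (second significant figure)
Red → 2 (third significant figure)
Orange → ×10^3 multiplier
Brown → ±1% tolerance
542 × 1000 = 542000 Ω
Lowest = 542000 × (1 − 1/100) = 536580 Ω.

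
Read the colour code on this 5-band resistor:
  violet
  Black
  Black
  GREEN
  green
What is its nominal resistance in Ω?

Violet → 7 (first significant figure)
Black → 0 (second significant figure)
Black → 0 (third significant figure)
Green → ×10^5 multiplier
700 × 100000 = 70000000 Ω

70000000 Ω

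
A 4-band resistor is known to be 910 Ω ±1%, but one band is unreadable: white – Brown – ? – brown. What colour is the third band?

910 Ω = 91 × 10^1.
The third band is the multiplier, 10^1, which is brown.

brown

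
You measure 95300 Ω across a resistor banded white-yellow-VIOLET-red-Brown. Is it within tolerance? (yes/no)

White → 9 (first significant figure)
Yellow → 4 (second significant figure)
Violet → 7 (third significant figure)
Red → ×10^2 multiplier
Brown → ±1% tolerance
947 × 100 = 94700 Ω
Allowed range: 93753 Ω to 95647 Ω.
95300 Ω lies inside that range.

yes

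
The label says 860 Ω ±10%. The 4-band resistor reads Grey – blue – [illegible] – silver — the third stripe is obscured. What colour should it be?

brown

860 Ω = 86 × 10^1.
The third band is the multiplier, 10^1, which is brown.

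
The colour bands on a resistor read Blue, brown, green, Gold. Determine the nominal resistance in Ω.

Blue → 6 (first significant figure)
Brown → 1 (second significant figure)
Green → ×10^5 multiplier
61 × 100000 = 6100000 Ω

6100000 Ω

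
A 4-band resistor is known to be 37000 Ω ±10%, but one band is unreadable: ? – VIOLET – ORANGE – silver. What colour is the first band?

orange

37000 Ω = 37 × 10^3.
The first band gives digit 3 of the significand, and 3 is orange.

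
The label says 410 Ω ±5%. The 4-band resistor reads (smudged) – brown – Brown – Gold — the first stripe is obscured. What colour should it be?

410 Ω = 41 × 10^1.
The first band gives digit 4 of the significand, and 4 is yellow.

yellow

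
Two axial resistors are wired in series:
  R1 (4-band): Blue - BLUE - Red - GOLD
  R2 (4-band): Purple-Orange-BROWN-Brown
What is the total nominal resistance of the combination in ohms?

R1: blue, blue → 66; red ×10^2 → 6600 Ω.
R2: violet, orange → 73; brown ×10 → 730 Ω.
Series: 6600 + 730 = 7330 Ω.

7330 Ω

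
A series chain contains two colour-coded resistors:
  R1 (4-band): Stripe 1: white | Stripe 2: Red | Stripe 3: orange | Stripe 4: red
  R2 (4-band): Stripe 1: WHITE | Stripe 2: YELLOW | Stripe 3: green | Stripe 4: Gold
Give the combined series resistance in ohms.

R1: white, red → 92; orange ×10^3 → 92000 Ω.
R2: white, yellow → 94; green ×10^5 → 9400000 Ω.
Series: 92000 + 9400000 = 9492000 Ω.

9492000 Ω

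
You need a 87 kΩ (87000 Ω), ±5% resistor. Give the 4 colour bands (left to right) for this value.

grey, violet, orange, gold

87000 Ω = 87 × 10^3.
8 → grey
7 → violet
Multiplier 10^3 → orange.
±5% tolerance → gold.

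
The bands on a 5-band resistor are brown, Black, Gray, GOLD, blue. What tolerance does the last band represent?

±0.25%

The last band, blue, is the tolerance band.
Blue corresponds to ±0.25%.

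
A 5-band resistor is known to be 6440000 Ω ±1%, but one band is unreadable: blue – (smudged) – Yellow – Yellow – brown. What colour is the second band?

6440000 Ω = 644 × 10^4.
The second band gives digit 4 of the significand, and 4 is yellow.

yellow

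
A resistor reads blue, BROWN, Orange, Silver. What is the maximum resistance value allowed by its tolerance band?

67100 Ω

Blue → 6 (first significant figure)
Brown → 1 (second significant figure)
Orange → ×10^3 multiplier
Silver → ±10% tolerance
61 × 1000 = 61000 Ω
Maximum = 61000 × (1 + 10/100) = 67100 Ω.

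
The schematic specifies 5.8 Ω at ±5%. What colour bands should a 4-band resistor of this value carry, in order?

5.8 Ω = 58 × 10^-1.
5 → green
8 → grey
Multiplier 10^-1 → gold.
±5% tolerance → gold.

green, grey, gold, gold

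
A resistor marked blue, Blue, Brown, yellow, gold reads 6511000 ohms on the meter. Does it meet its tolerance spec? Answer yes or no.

yes

Blue → 6 (first significant figure)
Blue → 6 (second significant figure)
Brown → 1 (third significant figure)
Yellow → ×10^4 multiplier
Gold → ±5% tolerance
661 × 10000 = 6610000 Ω
Allowed range: 6279500 Ω to 6940500 Ω.
6511000 ohms lies inside that range.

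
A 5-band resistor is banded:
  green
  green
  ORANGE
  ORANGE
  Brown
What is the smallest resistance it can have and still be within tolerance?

547470 Ω

Green → 5 (first significant figure)
Green → 5 (second significant figure)
Orange → 3 (third significant figure)
Orange → ×10^3 multiplier
Brown → ±1% tolerance
553 × 1000 = 553000 Ω
Smallest = 553000 × (1 − 1/100) = 547470 Ω.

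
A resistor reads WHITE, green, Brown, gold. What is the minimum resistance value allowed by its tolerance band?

White → 9 (first significant figure)
Green → 5 (second significant figure)
Brown → ×10 multiplier
Gold → ±5% tolerance
95 × 10 = 950 Ω
Minimum = 950 × (1 − 5/100) = 902.5 Ω.

902.5 Ω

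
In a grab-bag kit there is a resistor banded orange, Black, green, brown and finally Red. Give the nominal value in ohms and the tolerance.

3050 Ω ±2%

Orange → 3 (first significant figure)
Black → 0 (second significant figure)
Green → 5 (third significant figure)
Brown → ×10 multiplier
Red → ±2% tolerance
305 × 10 = 3050 Ω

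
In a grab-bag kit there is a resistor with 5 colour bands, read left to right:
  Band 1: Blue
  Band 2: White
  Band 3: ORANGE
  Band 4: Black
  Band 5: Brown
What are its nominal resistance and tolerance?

Blue → 6 (first significant figure)
White → 9 (second significant figure)
Orange → 3 (third significant figure)
Black → ×1 multiplier
Brown → ±1% tolerance
693 × 1 = 693 Ω

693 Ω ±1%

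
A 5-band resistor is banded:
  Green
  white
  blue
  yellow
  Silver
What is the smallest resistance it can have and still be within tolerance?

Green → 5 (first significant figure)
White → 9 (second significant figure)
Blue → 6 (third significant figure)
Yellow → ×10^4 multiplier
Silver → ±10% tolerance
596 × 10000 = 5960000 Ω
Smallest = 5960000 × (1 − 10/100) = 5364000 Ω.

5364000 Ω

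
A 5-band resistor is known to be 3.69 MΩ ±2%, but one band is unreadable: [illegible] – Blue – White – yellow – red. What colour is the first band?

orange

3690000 Ω = 369 × 10^4.
The first band gives digit 3 of the significand, and 3 is orange.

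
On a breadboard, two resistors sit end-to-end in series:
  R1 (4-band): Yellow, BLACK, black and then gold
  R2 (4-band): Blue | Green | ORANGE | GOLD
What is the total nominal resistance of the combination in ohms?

R1: yellow, black → 40; black ×1 → 40 Ω.
R2: blue, green → 65; orange ×10^3 → 65000 Ω.
Series: 40 + 65000 = 65040 Ω.

65040 Ω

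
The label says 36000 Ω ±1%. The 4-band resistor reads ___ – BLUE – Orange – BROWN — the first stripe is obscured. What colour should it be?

orange

36000 Ω = 36 × 10^3.
The first band gives digit 3 of the significand, and 3 is orange.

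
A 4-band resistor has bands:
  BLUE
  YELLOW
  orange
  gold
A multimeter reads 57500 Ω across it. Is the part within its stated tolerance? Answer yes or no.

Blue → 6 (first significant figure)
Yellow → 4 (second significant figure)
Orange → ×10^3 multiplier
Gold → ±5% tolerance
64 × 1000 = 64000 Ω
Allowed range: 60800 Ω to 67200 Ω.
57500 Ω lies outside that range.

no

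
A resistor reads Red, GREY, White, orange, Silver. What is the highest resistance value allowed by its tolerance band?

317900 Ω

Red → 2 (first significant figure)
Grey → 8 (second significant figure)
White → 9 (third significant figure)
Orange → ×10^3 multiplier
Silver → ±10% tolerance
289 × 1000 = 289000 Ω
Highest = 289000 × (1 + 10/100) = 317900 Ω.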